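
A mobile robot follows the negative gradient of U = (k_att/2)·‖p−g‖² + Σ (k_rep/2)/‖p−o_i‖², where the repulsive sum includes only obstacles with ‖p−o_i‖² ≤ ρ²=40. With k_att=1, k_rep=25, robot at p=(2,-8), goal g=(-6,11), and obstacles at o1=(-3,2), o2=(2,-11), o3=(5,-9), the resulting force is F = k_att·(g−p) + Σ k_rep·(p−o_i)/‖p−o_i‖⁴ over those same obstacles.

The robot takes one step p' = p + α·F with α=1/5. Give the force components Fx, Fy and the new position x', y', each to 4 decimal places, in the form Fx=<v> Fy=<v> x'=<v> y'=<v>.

F_att = 1·(g−p) = 1·(-8,19) = (-8.0000,19.0000)
o1: d²=125 > ρ²=40 → inactive
o2: d²=9 ≤ ρ²=40; F_rep = 25·(0,3)/9² = (0.0000,0.9259)
o3: d²=10 ≤ ρ²=40; F_rep = 25·(-3,1)/10² = (-0.7500,0.2500)
F = F_att + ΣF_rep = (-8.7500,20.1759)
p' = p + 1/5·F = (0.2500,-3.9648)

Fx=-8.7500 Fy=20.1759 x'=0.2500 y'=-3.9648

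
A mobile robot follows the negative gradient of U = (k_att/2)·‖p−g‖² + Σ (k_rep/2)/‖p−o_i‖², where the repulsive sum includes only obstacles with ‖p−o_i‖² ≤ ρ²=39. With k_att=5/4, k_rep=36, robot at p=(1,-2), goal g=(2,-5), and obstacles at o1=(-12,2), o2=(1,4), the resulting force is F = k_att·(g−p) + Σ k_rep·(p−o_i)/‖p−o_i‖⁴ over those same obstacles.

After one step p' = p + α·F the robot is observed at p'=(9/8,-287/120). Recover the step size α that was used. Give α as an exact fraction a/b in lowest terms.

α = 1/10

F_att = 5/4·(g−p) = 5/4·(1,-3) = (1.2500,-3.7500)
o1: d²=185 > ρ²=39 → inactive
o2: d²=36 ≤ ρ²=39; F_rep = 36·(0,-6)/36² = (0.0000,-0.1667)
F = F_att + ΣF_rep = (1.2500,-3.9167)
Δp = p'−p = (0.1250,-0.3917); α = Δx/Fx = (1/8) / (5/4) = 1/10
check: Δy/Fy = (-47/120) / (-47/12) = 1/10 ✓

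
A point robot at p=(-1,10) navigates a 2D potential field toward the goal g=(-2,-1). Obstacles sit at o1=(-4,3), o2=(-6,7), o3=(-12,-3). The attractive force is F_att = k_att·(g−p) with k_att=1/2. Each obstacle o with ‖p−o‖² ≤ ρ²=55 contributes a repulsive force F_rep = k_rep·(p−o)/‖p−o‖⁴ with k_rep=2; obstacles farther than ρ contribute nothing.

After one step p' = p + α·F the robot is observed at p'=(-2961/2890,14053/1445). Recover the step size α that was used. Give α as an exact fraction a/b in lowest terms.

F_att = 1/2·(g−p) = 1/2·(-1,-11) = (-0.5000,-5.5000)
o1: d²=58 > ρ²=55 → inactive
o2: d²=34 ≤ ρ²=55; F_rep = 2·(5,3)/34² = (0.0087,0.0052)
o3: d²=290 > ρ²=55 → inactive
F = F_att + ΣF_rep = (-0.4913,-5.4948)
Δp = p'−p = (-0.0246,-0.2747); α = Δx/Fx = (-71/2890) / (-142/289) = 1/20
check: Δy/Fy = (-397/1445) / (-1588/289) = 1/20 ✓

α = 1/20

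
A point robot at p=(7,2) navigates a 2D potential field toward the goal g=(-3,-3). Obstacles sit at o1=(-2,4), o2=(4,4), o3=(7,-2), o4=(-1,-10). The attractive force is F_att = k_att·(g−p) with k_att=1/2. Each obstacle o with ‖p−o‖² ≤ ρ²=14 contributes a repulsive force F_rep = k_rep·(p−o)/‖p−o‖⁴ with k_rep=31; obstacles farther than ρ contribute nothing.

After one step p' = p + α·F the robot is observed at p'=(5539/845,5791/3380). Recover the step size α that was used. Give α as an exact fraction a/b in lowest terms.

F_att = 1/2·(g−p) = 1/2·(-10,-5) = (-5.0000,-2.5000)
o1: d²=85 > ρ²=14 → inactive
o2: d²=13 ≤ ρ²=14; F_rep = 31·(3,-2)/13² = (0.5503,-0.3669)
o3: d²=16 > ρ²=14 → inactive
o4: d²=208 > ρ²=14 → inactive
F = F_att + ΣF_rep = (-4.4497,-2.8669)
Δp = p'−p = (-0.4450,-0.2867); α = Δx/Fx = (-376/845) / (-752/169) = 1/10
check: Δy/Fy = (-969/3380) / (-969/338) = 1/10 ✓

α = 1/10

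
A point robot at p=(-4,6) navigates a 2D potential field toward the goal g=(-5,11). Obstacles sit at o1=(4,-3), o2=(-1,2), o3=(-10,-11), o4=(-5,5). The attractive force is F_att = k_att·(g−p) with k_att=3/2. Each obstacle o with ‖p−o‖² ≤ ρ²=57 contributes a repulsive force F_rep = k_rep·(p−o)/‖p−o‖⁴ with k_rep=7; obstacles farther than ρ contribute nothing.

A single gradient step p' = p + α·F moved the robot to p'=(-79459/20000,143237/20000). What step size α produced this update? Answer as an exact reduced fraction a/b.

F_att = 3/2·(g−p) = 3/2·(-1,5) = (-1.5000,7.5000)
o1: d²=145 > ρ²=57 → inactive
o2: d²=25 ≤ ρ²=57; F_rep = 7·(-3,4)/25² = (-0.0336,0.0448)
o3: d²=325 > ρ²=57 → inactive
o4: d²=2 ≤ ρ²=57; F_rep = 7·(1,1)/2² = (1.7500,1.7500)
F = F_att + ΣF_rep = (0.2164,9.2948)
Δp = p'−p = (0.0271,1.1619); α = Δx/Fx = (541/20000) / (541/2500) = 1/8
check: Δy/Fy = (23237/20000) / (23237/2500) = 1/8 ✓

α = 1/8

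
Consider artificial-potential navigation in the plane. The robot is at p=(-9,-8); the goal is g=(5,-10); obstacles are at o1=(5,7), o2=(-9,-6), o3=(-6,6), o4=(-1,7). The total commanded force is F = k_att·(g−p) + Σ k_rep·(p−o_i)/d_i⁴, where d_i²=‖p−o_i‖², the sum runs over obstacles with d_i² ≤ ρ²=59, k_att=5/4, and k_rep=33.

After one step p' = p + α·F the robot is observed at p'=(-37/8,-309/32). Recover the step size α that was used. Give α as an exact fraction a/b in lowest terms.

α = 1/4

F_att = 5/4·(g−p) = 5/4·(14,-2) = (17.5000,-2.5000)
o1: d²=421 > ρ²=59 → inactive
o2: d²=4 ≤ ρ²=59; F_rep = 33·(0,-2)/4² = (0.0000,-4.1250)
o3: d²=205 > ρ²=59 → inactive
o4: d²=289 > ρ²=59 → inactive
F = F_att + ΣF_rep = (17.5000,-6.6250)
Δp = p'−p = (4.3750,-1.6562); α = Δx/Fx = (35/8) / (35/2) = 1/4
check: Δy/Fy = (-53/32) / (-53/8) = 1/4 ✓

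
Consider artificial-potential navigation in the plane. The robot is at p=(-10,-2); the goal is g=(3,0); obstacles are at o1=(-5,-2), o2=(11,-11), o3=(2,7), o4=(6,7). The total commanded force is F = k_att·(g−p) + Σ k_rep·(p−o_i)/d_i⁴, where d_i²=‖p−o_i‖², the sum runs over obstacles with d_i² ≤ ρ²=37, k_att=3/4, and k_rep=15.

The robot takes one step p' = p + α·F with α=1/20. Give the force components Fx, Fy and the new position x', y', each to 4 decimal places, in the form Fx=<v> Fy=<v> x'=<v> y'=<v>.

Fx=9.6300 Fy=1.5000 x'=-9.5185 y'=-1.9250

F_att = 3/4·(g−p) = 3/4·(13,2) = (9.7500,1.5000)
o1: d²=25 ≤ ρ²=37; F_rep = 15·(-5,0)/25² = (-0.1200,0.0000)
o2: d²=522 > ρ²=37 → inactive
o3: d²=225 > ρ²=37 → inactive
o4: d²=337 > ρ²=37 → inactive
F = F_att + ΣF_rep = (9.6300,1.5000)
p' = p + 1/20·F = (-9.5185,-1.9250)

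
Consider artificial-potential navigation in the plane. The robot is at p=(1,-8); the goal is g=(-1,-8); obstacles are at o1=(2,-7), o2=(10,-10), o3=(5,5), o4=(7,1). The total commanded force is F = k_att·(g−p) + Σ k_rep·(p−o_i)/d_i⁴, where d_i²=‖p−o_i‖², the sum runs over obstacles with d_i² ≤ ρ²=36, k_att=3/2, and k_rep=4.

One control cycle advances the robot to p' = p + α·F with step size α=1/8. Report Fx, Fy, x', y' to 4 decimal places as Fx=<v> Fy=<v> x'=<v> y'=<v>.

F_att = 3/2·(g−p) = 3/2·(-2,0) = (-3.0000,0.0000)
o1: d²=2 ≤ ρ²=36; F_rep = 4·(-1,-1)/2² = (-1.0000,-1.0000)
o2: d²=85 > ρ²=36 → inactive
o3: d²=185 > ρ²=36 → inactive
o4: d²=117 > ρ²=36 → inactive
F = F_att + ΣF_rep = (-4.0000,-1.0000)
p' = p + 1/8·F = (0.5000,-8.1250)

Fx=-4.0000 Fy=-1.0000 x'=0.5000 y'=-8.1250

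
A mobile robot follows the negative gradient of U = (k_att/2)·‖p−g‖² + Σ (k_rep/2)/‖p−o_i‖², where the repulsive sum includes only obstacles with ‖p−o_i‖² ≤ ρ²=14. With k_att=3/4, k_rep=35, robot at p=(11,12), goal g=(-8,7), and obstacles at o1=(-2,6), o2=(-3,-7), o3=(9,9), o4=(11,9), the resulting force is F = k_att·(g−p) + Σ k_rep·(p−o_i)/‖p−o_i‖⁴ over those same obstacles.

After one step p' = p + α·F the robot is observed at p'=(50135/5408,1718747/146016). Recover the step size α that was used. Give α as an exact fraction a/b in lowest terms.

F_att = 3/4·(g−p) = 3/4·(-19,-5) = (-14.2500,-3.7500)
o1: d²=205 > ρ²=14 → inactive
o2: d²=557 > ρ²=14 → inactive
o3: d²=13 ≤ ρ²=14; F_rep = 35·(2,3)/13² = (0.4142,0.6213)
o4: d²=9 ≤ ρ²=14; F_rep = 35·(0,3)/9² = (0.0000,1.2963)
F = F_att + ΣF_rep = (-13.8358,-1.8324)
Δp = p'−p = (-1.7295,-0.2291); α = Δx/Fx = (-9353/5408) / (-9353/676) = 1/8
check: Δy/Fy = (-33445/146016) / (-33445/18252) = 1/8 ✓

α = 1/8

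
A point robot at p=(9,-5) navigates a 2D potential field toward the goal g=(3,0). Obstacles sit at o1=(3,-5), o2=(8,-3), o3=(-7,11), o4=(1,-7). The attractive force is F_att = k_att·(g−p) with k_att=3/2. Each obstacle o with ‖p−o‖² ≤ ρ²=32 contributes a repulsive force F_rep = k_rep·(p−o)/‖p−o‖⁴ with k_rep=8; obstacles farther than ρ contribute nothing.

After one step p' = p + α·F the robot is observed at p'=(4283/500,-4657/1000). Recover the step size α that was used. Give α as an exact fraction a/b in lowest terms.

F_att = 3/2·(g−p) = 3/2·(-6,5) = (-9.0000,7.5000)
o1: d²=36 > ρ²=32 → inactive
o2: d²=5 ≤ ρ²=32; F_rep = 8·(1,-2)/5² = (0.3200,-0.6400)
o3: d²=512 > ρ²=32 → inactive
o4: d²=68 > ρ²=32 → inactive
F = F_att + ΣF_rep = (-8.6800,6.8600)
Δp = p'−p = (-0.4340,0.3430); α = Δx/Fx = (-217/500) / (-217/25) = 1/20
check: Δy/Fy = (343/1000) / (343/50) = 1/20 ✓

α = 1/20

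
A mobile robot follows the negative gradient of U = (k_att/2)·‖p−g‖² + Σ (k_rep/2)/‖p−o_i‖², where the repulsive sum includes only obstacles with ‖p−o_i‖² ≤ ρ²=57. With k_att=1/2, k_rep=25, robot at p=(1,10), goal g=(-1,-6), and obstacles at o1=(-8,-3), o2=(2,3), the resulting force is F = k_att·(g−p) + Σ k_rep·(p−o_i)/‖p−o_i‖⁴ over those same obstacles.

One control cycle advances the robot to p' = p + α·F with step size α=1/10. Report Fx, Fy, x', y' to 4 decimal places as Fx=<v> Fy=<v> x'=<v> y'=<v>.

Fx=-1.0100 Fy=-7.9300 x'=0.8990 y'=9.2070

F_att = 1/2·(g−p) = 1/2·(-2,-16) = (-1.0000,-8.0000)
o1: d²=250 > ρ²=57 → inactive
o2: d²=50 ≤ ρ²=57; F_rep = 25·(-1,7)/50² = (-0.0100,0.0700)
F = F_att + ΣF_rep = (-1.0100,-7.9300)
p' = p + 1/10·F = (0.8990,9.2070)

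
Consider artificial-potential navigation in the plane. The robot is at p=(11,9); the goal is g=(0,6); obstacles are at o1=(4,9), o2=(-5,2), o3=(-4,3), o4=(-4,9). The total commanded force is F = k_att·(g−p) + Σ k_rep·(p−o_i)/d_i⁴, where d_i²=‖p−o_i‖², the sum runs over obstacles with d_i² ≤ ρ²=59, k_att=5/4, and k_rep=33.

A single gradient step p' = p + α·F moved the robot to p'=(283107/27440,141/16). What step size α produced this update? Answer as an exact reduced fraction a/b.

F_att = 5/4·(g−p) = 5/4·(-11,-3) = (-13.7500,-3.7500)
o1: d²=49 ≤ ρ²=59; F_rep = 33·(7,0)/49² = (0.0962,0.0000)
o2: d²=305 > ρ²=59 → inactive
o3: d²=261 > ρ²=59 → inactive
o4: d²=225 > ρ²=59 → inactive
F = F_att + ΣF_rep = (-13.6538,-3.7500)
Δp = p'−p = (-0.6827,-0.1875); α = Δx/Fx = (-18733/27440) / (-18733/1372) = 1/20
check: Δy/Fy = (-3/16) / (-15/4) = 1/20 ✓

α = 1/20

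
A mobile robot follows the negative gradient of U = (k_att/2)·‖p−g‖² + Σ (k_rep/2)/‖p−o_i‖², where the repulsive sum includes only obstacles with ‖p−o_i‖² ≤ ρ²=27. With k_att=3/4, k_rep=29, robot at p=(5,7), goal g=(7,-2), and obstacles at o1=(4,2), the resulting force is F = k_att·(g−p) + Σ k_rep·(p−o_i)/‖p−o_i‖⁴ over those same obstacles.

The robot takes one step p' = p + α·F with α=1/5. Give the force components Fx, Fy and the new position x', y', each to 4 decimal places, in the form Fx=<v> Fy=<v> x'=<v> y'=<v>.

F_att = 3/4·(g−p) = 3/4·(2,-9) = (1.5000,-6.7500)
o1: d²=26 ≤ ρ²=27; F_rep = 29·(1,5)/26² = (0.0429,0.2145)
F = F_att + ΣF_rep = (1.5429,-6.5355)
p' = p + 1/5·F = (5.3086,5.6929)

Fx=1.5429 Fy=-6.5355 x'=5.3086 y'=5.6929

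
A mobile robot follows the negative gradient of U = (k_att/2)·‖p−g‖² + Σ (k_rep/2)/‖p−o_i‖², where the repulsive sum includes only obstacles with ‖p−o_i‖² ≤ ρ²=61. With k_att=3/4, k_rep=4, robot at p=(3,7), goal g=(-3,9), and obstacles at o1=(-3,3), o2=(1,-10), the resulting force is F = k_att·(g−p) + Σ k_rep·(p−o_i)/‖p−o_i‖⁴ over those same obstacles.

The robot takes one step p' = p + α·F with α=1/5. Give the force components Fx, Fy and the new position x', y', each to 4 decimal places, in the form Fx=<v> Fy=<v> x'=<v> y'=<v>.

Fx=-4.4911 Fy=1.5059 x'=2.1018 y'=7.3012

F_att = 3/4·(g−p) = 3/4·(-6,2) = (-4.5000,1.5000)
o1: d²=52 ≤ ρ²=61; F_rep = 4·(6,4)/52² = (0.0089,0.0059)
o2: d²=293 > ρ²=61 → inactive
F = F_att + ΣF_rep = (-4.4911,1.5059)
p' = p + 1/5·F = (2.1018,7.3012)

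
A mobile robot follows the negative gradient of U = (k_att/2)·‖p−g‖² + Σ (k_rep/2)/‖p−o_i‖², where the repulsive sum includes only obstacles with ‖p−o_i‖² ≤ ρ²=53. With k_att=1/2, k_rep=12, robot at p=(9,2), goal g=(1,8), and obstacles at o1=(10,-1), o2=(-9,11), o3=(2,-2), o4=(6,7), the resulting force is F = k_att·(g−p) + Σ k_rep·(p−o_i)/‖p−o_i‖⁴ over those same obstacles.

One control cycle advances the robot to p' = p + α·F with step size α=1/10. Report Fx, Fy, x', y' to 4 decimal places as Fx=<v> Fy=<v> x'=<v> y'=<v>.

Fx=-4.0889 Fy=3.3081 x'=8.5911 y'=2.3308

F_att = 1/2·(g−p) = 1/2·(-8,6) = (-4.0000,3.0000)
o1: d²=10 ≤ ρ²=53; F_rep = 12·(-1,3)/10² = (-0.1200,0.3600)
o2: d²=405 > ρ²=53 → inactive
o3: d²=65 > ρ²=53 → inactive
o4: d²=34 ≤ ρ²=53; F_rep = 12·(3,-5)/34² = (0.0311,-0.0519)
F = F_att + ΣF_rep = (-4.0889,3.3081)
p' = p + 1/10·F = (8.5911,2.3308)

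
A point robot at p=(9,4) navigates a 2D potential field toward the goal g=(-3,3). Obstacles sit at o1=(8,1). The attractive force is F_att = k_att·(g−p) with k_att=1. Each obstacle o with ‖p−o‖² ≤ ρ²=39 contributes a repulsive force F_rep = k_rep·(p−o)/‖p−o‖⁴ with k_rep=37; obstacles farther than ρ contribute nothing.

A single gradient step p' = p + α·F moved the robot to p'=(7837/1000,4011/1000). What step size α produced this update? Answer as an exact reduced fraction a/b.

α = 1/10

F_att = 1·(g−p) = 1·(-12,-1) = (-12.0000,-1.0000)
o1: d²=10 ≤ ρ²=39; F_rep = 37·(1,3)/10² = (0.3700,1.1100)
F = F_att + ΣF_rep = (-11.6300,0.1100)
Δp = p'−p = (-1.1630,0.0110); α = Δx/Fx = (-1163/1000) / (-1163/100) = 1/10
check: Δy/Fy = (11/1000) / (11/100) = 1/10 ✓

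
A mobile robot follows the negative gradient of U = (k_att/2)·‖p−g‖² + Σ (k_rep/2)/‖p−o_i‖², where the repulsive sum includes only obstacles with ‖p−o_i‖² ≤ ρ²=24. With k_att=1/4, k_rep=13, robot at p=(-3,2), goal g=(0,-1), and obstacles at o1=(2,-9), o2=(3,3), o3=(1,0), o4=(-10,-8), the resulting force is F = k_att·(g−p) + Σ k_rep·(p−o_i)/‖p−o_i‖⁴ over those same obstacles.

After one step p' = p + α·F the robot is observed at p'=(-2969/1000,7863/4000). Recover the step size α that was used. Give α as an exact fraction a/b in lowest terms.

F_att = 1/4·(g−p) = 1/4·(3,-3) = (0.7500,-0.7500)
o1: d²=146 > ρ²=24 → inactive
o2: d²=37 > ρ²=24 → inactive
o3: d²=20 ≤ ρ²=24; F_rep = 13·(-4,2)/20² = (-0.1300,0.0650)
o4: d²=149 > ρ²=24 → inactive
F = F_att + ΣF_rep = (0.6200,-0.6850)
Δp = p'−p = (0.0310,-0.0343); α = Δx/Fx = (31/1000) / (31/50) = 1/20
check: Δy/Fy = (-137/4000) / (-137/200) = 1/20 ✓

α = 1/20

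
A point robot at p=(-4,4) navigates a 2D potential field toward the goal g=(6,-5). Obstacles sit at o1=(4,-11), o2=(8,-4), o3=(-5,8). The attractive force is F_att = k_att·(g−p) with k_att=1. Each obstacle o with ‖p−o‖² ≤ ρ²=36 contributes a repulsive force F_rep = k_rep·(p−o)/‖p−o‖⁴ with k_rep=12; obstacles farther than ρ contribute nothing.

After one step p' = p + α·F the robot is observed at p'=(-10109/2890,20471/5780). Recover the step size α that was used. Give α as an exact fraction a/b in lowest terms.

F_att = 1·(g−p) = 1·(10,-9) = (10.0000,-9.0000)
o1: d²=289 > ρ²=36 → inactive
o2: d²=208 > ρ²=36 → inactive
o3: d²=17 ≤ ρ²=36; F_rep = 12·(1,-4)/17² = (0.0415,-0.1661)
F = F_att + ΣF_rep = (10.0415,-9.1661)
Δp = p'−p = (0.5021,-0.4583); α = Δx/Fx = (1451/2890) / (2902/289) = 1/20
check: Δy/Fy = (-2649/5780) / (-2649/289) = 1/20 ✓

α = 1/20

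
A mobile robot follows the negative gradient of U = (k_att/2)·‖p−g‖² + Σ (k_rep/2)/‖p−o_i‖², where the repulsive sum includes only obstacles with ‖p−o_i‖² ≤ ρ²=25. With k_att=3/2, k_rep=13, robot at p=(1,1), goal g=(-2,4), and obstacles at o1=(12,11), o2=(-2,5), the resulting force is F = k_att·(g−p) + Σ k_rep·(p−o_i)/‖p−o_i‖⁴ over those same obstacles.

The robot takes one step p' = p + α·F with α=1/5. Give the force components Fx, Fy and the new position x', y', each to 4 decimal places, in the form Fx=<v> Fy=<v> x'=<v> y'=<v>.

F_att = 3/2·(g−p) = 3/2·(-3,3) = (-4.5000,4.5000)
o1: d²=221 > ρ²=25 → inactive
o2: d²=25 ≤ ρ²=25; F_rep = 13·(3,-4)/25² = (0.0624,-0.0832)
F = F_att + ΣF_rep = (-4.4376,4.4168)
p' = p + 1/5·F = (0.1125,1.8834)

Fx=-4.4376 Fy=4.4168 x'=0.1125 y'=1.8834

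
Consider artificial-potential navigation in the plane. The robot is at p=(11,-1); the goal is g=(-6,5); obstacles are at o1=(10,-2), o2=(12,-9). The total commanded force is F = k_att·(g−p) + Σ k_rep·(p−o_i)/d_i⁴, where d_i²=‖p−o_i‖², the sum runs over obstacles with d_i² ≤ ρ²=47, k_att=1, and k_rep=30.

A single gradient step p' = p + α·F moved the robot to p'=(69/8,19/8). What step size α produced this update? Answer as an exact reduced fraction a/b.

F_att = 1·(g−p) = 1·(-17,6) = (-17.0000,6.0000)
o1: d²=2 ≤ ρ²=47; F_rep = 30·(1,1)/2² = (7.5000,7.5000)
o2: d²=65 > ρ²=47 → inactive
F = F_att + ΣF_rep = (-9.5000,13.5000)
Δp = p'−p = (-2.3750,3.3750); α = Δx/Fx = (-19/8) / (-19/2) = 1/4
check: Δy/Fy = (27/8) / (27/2) = 1/4 ✓

α = 1/4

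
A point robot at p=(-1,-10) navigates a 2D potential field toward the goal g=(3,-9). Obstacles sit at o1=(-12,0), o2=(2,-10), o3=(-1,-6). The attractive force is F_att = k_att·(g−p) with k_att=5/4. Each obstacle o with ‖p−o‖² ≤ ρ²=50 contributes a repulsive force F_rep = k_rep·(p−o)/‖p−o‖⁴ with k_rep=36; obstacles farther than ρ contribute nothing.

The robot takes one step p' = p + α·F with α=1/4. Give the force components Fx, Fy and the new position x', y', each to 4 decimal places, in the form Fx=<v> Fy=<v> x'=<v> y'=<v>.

Fx=3.6667 Fy=0.6875 x'=-0.0833 y'=-9.8281

F_att = 5/4·(g−p) = 5/4·(4,1) = (5.0000,1.2500)
o1: d²=221 > ρ²=50 → inactive
o2: d²=9 ≤ ρ²=50; F_rep = 36·(-3,0)/9² = (-1.3333,0.0000)
o3: d²=16 ≤ ρ²=50; F_rep = 36·(0,-4)/16² = (0.0000,-0.5625)
F = F_att + ΣF_rep = (3.6667,0.6875)
p' = p + 1/4·F = (-0.0833,-9.8281)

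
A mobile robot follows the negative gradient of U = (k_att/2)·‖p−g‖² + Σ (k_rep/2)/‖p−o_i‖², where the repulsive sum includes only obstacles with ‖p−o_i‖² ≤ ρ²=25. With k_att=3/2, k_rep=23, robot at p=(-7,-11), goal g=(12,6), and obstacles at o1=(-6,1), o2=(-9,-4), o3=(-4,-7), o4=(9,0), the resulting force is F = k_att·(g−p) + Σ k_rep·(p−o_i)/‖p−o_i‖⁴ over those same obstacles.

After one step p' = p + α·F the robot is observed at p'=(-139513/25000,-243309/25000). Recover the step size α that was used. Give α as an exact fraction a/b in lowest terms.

F_att = 3/2·(g−p) = 3/2·(19,17) = (28.5000,25.5000)
o1: d²=145 > ρ²=25 → inactive
o2: d²=53 > ρ²=25 → inactive
o3: d²=25 ≤ ρ²=25; F_rep = 23·(-3,-4)/25² = (-0.1104,-0.1472)
o4: d²=377 > ρ²=25 → inactive
F = F_att + ΣF_rep = (28.3896,25.3528)
Δp = p'−p = (1.4195,1.2676); α = Δx/Fx = (35487/25000) / (35487/1250) = 1/20
check: Δy/Fy = (31691/25000) / (31691/1250) = 1/20 ✓

α = 1/20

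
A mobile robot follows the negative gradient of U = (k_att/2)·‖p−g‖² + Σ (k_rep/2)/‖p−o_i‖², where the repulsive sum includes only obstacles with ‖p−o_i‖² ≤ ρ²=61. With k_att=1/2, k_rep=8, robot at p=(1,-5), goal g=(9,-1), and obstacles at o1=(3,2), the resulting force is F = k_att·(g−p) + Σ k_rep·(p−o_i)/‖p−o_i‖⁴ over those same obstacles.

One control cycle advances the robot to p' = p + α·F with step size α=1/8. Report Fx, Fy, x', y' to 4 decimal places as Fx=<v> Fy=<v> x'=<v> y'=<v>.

Fx=3.9943 Fy=1.9801 x'=1.4993 y'=-4.7525

F_att = 1/2·(g−p) = 1/2·(8,4) = (4.0000,2.0000)
o1: d²=53 ≤ ρ²=61; F_rep = 8·(-2,-7)/53² = (-0.0057,-0.0199)
F = F_att + ΣF_rep = (3.9943,1.9801)
p' = p + 1/8·F = (1.4993,-4.7525)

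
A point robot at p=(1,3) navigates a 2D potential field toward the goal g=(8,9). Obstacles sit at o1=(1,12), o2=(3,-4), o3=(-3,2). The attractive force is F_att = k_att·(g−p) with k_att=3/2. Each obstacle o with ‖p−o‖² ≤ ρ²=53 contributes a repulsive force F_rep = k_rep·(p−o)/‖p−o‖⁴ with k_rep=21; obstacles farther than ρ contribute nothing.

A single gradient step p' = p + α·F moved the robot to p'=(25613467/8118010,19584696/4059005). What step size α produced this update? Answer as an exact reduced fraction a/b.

F_att = 3/2·(g−p) = 3/2·(7,6) = (10.5000,9.0000)
o1: d²=81 > ρ²=53 → inactive
o2: d²=53 ≤ ρ²=53; F_rep = 21·(-2,7)/53² = (-0.0150,0.0523)
o3: d²=17 ≤ ρ²=53; F_rep = 21·(4,1)/17² = (0.2907,0.0727)
F = F_att + ΣF_rep = (10.7757,9.1250)
Δp = p'−p = (2.1551,1.8250); α = Δx/Fx = (17495457/8118010) / (17495457/1623602) = 1/5
check: Δy/Fy = (7407681/4059005) / (7407681/811801) = 1/5 ✓

α = 1/5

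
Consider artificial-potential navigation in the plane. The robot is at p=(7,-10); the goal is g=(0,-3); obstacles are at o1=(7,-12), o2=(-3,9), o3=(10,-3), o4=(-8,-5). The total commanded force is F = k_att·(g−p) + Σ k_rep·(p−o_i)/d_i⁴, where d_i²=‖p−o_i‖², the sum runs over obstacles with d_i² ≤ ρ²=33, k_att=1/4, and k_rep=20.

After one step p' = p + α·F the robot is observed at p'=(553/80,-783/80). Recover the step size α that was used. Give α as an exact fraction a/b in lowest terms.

F_att = 1/4·(g−p) = 1/4·(-7,7) = (-1.7500,1.7500)
o1: d²=4 ≤ ρ²=33; F_rep = 20·(0,2)/4² = (0.0000,2.5000)
o2: d²=461 > ρ²=33 → inactive
o3: d²=58 > ρ²=33 → inactive
o4: d²=250 > ρ²=33 → inactive
F = F_att + ΣF_rep = (-1.7500,4.2500)
Δp = p'−p = (-0.0875,0.2125); α = Δx/Fx = (-7/80) / (-7/4) = 1/20
check: Δy/Fy = (17/80) / (17/4) = 1/20 ✓

α = 1/20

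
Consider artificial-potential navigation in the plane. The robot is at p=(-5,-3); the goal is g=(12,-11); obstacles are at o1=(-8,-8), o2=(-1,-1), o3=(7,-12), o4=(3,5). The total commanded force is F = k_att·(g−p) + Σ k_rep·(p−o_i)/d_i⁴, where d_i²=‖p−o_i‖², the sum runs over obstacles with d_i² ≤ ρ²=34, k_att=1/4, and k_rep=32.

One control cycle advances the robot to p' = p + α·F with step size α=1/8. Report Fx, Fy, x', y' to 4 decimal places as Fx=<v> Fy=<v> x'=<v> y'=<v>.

F_att = 1/4·(g−p) = 1/4·(17,-8) = (4.2500,-2.0000)
o1: d²=34 ≤ ρ²=34; F_rep = 32·(3,5)/34² = (0.0830,0.1384)
o2: d²=20 ≤ ρ²=34; F_rep = 32·(-4,-2)/20² = (-0.3200,-0.1600)
o3: d²=225 > ρ²=34 → inactive
o4: d²=128 > ρ²=34 → inactive
F = F_att + ΣF_rep = (4.0130,-2.0216)
p' = p + 1/8·F = (-4.4984,-3.2527)

Fx=4.0130 Fy=-2.0216 x'=-4.4984 y'=-3.2527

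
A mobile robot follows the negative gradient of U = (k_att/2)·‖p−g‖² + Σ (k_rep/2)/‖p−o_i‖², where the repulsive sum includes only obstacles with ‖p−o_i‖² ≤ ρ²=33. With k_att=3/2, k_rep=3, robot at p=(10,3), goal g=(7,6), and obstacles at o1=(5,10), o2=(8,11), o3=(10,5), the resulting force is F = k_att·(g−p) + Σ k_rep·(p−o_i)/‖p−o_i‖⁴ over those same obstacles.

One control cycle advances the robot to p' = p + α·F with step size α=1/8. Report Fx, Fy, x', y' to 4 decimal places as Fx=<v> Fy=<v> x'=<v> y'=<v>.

Fx=-4.5000 Fy=4.1250 x'=9.4375 y'=3.5156

F_att = 3/2·(g−p) = 3/2·(-3,3) = (-4.5000,4.5000)
o1: d²=74 > ρ²=33 → inactive
o2: d²=68 > ρ²=33 → inactive
o3: d²=4 ≤ ρ²=33; F_rep = 3·(0,-2)/4² = (0.0000,-0.3750)
F = F_att + ΣF_rep = (-4.5000,4.1250)
p' = p + 1/8·F = (9.4375,3.5156)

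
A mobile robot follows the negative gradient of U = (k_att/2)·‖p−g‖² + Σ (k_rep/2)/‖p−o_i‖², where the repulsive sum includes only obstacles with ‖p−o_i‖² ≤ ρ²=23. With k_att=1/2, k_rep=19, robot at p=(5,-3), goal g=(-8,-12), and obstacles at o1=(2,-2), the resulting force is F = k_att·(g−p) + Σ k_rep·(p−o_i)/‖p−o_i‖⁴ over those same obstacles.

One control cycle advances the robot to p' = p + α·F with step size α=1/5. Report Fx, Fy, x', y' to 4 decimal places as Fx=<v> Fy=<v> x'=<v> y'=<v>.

F_att = 1/2·(g−p) = 1/2·(-13,-9) = (-6.5000,-4.5000)
o1: d²=10 ≤ ρ²=23; F_rep = 19·(3,-1)/10² = (0.5700,-0.1900)
F = F_att + ΣF_rep = (-5.9300,-4.6900)
p' = p + 1/5·F = (3.8140,-3.9380)

Fx=-5.9300 Fy=-4.6900 x'=3.8140 y'=-3.9380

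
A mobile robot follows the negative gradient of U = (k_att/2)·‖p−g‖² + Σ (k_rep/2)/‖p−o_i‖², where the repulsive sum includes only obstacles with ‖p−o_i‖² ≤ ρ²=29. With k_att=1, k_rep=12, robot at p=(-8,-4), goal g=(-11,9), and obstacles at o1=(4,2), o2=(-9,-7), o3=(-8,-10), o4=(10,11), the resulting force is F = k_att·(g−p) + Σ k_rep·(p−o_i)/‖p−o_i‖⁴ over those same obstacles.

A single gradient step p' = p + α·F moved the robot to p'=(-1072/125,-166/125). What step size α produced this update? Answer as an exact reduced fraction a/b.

F_att = 1·(g−p) = 1·(-3,13) = (-3.0000,13.0000)
o1: d²=180 > ρ²=29 → inactive
o2: d²=10 ≤ ρ²=29; F_rep = 12·(1,3)/10² = (0.1200,0.3600)
o3: d²=36 > ρ²=29 → inactive
o4: d²=549 > ρ²=29 → inactive
F = F_att + ΣF_rep = (-2.8800,13.3600)
Δp = p'−p = (-0.5760,2.6720); α = Δx/Fx = (-72/125) / (-72/25) = 1/5
check: Δy/Fy = (334/125) / (334/25) = 1/5 ✓

α = 1/5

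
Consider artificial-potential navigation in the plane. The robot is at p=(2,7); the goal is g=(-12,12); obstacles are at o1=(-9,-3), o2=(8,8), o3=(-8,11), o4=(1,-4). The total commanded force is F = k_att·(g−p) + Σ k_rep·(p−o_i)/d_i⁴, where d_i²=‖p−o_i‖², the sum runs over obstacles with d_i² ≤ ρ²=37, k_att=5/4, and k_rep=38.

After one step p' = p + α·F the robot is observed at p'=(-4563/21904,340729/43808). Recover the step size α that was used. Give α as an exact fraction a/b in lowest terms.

F_att = 5/4·(g−p) = 5/4·(-14,5) = (-17.5000,6.2500)
o1: d²=221 > ρ²=37 → inactive
o2: d²=37 ≤ ρ²=37; F_rep = 38·(-6,-1)/37² = (-0.1665,-0.0278)
o3: d²=116 > ρ²=37 → inactive
o4: d²=122 > ρ²=37 → inactive
F = F_att + ΣF_rep = (-17.6665,6.2222)
Δp = p'−p = (-2.2083,0.7778); α = Δx/Fx = (-48371/21904) / (-48371/2738) = 1/8
check: Δy/Fy = (34073/43808) / (34073/5476) = 1/8 ✓

α = 1/8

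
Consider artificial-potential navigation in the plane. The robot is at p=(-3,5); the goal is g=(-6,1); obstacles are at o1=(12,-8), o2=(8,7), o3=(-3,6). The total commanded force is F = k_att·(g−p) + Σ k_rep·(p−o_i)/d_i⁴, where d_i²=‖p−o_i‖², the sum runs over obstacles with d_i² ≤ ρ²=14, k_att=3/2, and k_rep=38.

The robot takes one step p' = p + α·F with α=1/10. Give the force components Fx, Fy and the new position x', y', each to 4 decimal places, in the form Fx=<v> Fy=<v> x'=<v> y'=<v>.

Fx=-4.5000 Fy=-44.0000 x'=-3.4500 y'=0.6000

F_att = 3/2·(g−p) = 3/2·(-3,-4) = (-4.5000,-6.0000)
o1: d²=394 > ρ²=14 → inactive
o2: d²=125 > ρ²=14 → inactive
o3: d²=1 ≤ ρ²=14; F_rep = 38·(0,-1)/1² = (0.0000,-38.0000)
F = F_att + ΣF_rep = (-4.5000,-44.0000)
p' = p + 1/10·F = (-3.4500,0.6000)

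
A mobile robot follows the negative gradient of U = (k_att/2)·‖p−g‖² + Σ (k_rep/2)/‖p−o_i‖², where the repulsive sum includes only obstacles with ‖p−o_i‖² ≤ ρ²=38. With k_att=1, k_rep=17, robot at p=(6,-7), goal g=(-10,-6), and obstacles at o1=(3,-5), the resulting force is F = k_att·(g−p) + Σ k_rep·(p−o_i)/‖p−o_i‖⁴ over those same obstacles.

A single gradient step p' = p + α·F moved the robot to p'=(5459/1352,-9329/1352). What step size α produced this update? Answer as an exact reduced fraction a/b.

F_att = 1·(g−p) = 1·(-16,1) = (-16.0000,1.0000)
o1: d²=13 ≤ ρ²=38; F_rep = 17·(3,-2)/13² = (0.3018,-0.2012)
F = F_att + ΣF_rep = (-15.6982,0.7988)
Δp = p'−p = (-1.9623,0.0999); α = Δx/Fx = (-2653/1352) / (-2653/169) = 1/8
check: Δy/Fy = (135/1352) / (135/169) = 1/8 ✓

α = 1/8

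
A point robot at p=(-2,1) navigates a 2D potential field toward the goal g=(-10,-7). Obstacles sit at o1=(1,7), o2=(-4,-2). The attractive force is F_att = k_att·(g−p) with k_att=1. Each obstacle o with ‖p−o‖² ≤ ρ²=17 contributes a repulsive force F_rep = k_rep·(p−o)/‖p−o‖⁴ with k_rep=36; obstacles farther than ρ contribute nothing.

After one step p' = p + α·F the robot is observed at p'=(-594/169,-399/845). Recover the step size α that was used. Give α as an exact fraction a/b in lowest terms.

α = 1/5

F_att = 1·(g−p) = 1·(-8,-8) = (-8.0000,-8.0000)
o1: d²=45 > ρ²=17 → inactive
o2: d²=13 ≤ ρ²=17; F_rep = 36·(2,3)/13² = (0.4260,0.6391)
F = F_att + ΣF_rep = (-7.5740,-7.3609)
Δp = p'−p = (-1.5148,-1.4722); α = Δx/Fx = (-256/169) / (-1280/169) = 1/5
check: Δy/Fy = (-1244/845) / (-1244/169) = 1/5 ✓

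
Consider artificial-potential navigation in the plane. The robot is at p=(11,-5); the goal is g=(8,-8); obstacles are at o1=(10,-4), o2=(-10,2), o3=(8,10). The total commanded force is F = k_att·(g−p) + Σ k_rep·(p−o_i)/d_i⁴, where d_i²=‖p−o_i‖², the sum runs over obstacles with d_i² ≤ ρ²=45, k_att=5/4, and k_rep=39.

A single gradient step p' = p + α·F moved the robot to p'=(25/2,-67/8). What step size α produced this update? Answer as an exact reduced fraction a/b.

F_att = 5/4·(g−p) = 5/4·(-3,-3) = (-3.7500,-3.7500)
o1: d²=2 ≤ ρ²=45; F_rep = 39·(1,-1)/2² = (9.7500,-9.7500)
o2: d²=490 > ρ²=45 → inactive
o3: d²=234 > ρ²=45 → inactive
F = F_att + ΣF_rep = (6.0000,-13.5000)
Δp = p'−p = (1.5000,-3.3750); α = Δx/Fx = (3/2) / (6) = 1/4
check: Δy/Fy = (-27/8) / (-27/2) = 1/4 ✓

α = 1/4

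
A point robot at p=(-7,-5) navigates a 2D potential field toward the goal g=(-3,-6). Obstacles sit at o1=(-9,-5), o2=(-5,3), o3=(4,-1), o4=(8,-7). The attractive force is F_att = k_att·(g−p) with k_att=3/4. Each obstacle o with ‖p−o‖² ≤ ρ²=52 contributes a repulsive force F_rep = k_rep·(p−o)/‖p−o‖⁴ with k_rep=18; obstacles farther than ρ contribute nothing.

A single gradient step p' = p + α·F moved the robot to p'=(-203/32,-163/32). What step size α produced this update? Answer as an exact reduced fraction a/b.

α = 1/8

F_att = 3/4·(g−p) = 3/4·(4,-1) = (3.0000,-0.7500)
o1: d²=4 ≤ ρ²=52; F_rep = 18·(2,0)/4² = (2.2500,0.0000)
o2: d²=68 > ρ²=52 → inactive
o3: d²=137 > ρ²=52 → inactive
o4: d²=229 > ρ²=52 → inactive
F = F_att + ΣF_rep = (5.2500,-0.7500)
Δp = p'−p = (0.6562,-0.0938); α = Δx/Fx = (21/32) / (21/4) = 1/8
check: Δy/Fy = (-3/32) / (-3/4) = 1/8 ✓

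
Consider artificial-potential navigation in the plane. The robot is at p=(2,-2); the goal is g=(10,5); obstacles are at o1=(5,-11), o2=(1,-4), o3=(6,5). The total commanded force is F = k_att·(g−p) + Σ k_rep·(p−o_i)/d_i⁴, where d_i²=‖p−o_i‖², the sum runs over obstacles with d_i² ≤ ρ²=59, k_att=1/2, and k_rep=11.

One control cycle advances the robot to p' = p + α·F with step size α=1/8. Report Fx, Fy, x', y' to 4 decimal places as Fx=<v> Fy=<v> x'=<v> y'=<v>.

Fx=4.4400 Fy=4.3800 x'=2.5550 y'=-1.4525

F_att = 1/2·(g−p) = 1/2·(8,7) = (4.0000,3.5000)
o1: d²=90 > ρ²=59 → inactive
o2: d²=5 ≤ ρ²=59; F_rep = 11·(1,2)/5² = (0.4400,0.8800)
o3: d²=65 > ρ²=59 → inactive
F = F_att + ΣF_rep = (4.4400,4.3800)
p' = p + 1/8·F = (2.5550,-1.4525)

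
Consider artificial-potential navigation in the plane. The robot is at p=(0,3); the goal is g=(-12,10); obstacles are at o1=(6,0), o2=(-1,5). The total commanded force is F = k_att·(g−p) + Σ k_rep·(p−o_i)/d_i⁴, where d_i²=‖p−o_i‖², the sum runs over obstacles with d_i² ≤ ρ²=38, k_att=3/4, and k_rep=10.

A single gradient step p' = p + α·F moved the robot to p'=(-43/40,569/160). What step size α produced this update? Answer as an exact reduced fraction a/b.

F_att = 3/4·(g−p) = 3/4·(-12,7) = (-9.0000,5.2500)
o1: d²=45 > ρ²=38 → inactive
o2: d²=5 ≤ ρ²=38; F_rep = 10·(1,-2)/5² = (0.4000,-0.8000)
F = F_att + ΣF_rep = (-8.6000,4.4500)
Δp = p'−p = (-1.0750,0.5563); α = Δx/Fx = (-43/40) / (-43/5) = 1/8
check: Δy/Fy = (89/160) / (89/20) = 1/8 ✓

α = 1/8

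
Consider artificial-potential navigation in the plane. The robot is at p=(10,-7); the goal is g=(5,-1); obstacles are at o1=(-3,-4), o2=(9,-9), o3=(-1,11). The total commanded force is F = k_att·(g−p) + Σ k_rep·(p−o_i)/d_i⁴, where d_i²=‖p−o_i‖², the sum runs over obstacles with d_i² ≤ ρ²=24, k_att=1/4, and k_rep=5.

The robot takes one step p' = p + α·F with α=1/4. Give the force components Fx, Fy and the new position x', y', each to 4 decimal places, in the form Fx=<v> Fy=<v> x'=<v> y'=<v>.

Fx=-1.0500 Fy=1.9000 x'=9.7375 y'=-6.5250

F_att = 1/4·(g−p) = 1/4·(-5,6) = (-1.2500,1.5000)
o1: d²=178 > ρ²=24 → inactive
o2: d²=5 ≤ ρ²=24; F_rep = 5·(1,2)/5² = (0.2000,0.4000)
o3: d²=445 > ρ²=24 → inactive
F = F_att + ΣF_rep = (-1.0500,1.9000)
p' = p + 1/4·F = (9.7375,-6.5250)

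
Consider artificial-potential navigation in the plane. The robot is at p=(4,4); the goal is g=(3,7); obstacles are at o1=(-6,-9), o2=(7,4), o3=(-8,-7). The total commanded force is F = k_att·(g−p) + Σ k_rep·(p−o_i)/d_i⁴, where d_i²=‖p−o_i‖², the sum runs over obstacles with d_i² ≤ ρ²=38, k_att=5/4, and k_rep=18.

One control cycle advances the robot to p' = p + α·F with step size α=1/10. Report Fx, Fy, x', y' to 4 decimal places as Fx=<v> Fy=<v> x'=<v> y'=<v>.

Fx=-1.9167 Fy=3.7500 x'=3.8083 y'=4.3750

F_att = 5/4·(g−p) = 5/4·(-1,3) = (-1.2500,3.7500)
o1: d²=269 > ρ²=38 → inactive
o2: d²=9 ≤ ρ²=38; F_rep = 18·(-3,0)/9² = (-0.6667,0.0000)
o3: d²=265 > ρ²=38 → inactive
F = F_att + ΣF_rep = (-1.9167,3.7500)
p' = p + 1/10·F = (3.8083,4.3750)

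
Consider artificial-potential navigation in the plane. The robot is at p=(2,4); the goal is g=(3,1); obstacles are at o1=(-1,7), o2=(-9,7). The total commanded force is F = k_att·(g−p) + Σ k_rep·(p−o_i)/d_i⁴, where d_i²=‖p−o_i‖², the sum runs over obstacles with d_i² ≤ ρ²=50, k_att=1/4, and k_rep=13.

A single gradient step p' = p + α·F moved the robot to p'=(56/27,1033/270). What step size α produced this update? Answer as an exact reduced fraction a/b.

F_att = 1/4·(g−p) = 1/4·(1,-3) = (0.2500,-0.7500)
o1: d²=18 ≤ ρ²=50; F_rep = 13·(3,-3)/18² = (0.1204,-0.1204)
o2: d²=130 > ρ²=50 → inactive
F = F_att + ΣF_rep = (0.3704,-0.8704)
Δp = p'−p = (0.0741,-0.1741); α = Δx/Fx = (2/27) / (10/27) = 1/5
check: Δy/Fy = (-47/270) / (-47/54) = 1/5 ✓

α = 1/5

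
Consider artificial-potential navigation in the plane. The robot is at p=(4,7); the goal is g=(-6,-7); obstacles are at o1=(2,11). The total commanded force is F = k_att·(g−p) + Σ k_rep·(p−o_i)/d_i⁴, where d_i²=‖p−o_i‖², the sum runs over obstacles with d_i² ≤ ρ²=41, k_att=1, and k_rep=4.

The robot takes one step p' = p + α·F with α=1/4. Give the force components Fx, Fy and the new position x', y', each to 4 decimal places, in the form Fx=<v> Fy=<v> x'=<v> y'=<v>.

Fx=-9.9800 Fy=-14.0400 x'=1.5050 y'=3.4900

F_att = 1·(g−p) = 1·(-10,-14) = (-10.0000,-14.0000)
o1: d²=20 ≤ ρ²=41; F_rep = 4·(2,-4)/20² = (0.0200,-0.0400)
F = F_att + ΣF_rep = (-9.9800,-14.0400)
p' = p + 1/4·F = (1.5050,3.4900)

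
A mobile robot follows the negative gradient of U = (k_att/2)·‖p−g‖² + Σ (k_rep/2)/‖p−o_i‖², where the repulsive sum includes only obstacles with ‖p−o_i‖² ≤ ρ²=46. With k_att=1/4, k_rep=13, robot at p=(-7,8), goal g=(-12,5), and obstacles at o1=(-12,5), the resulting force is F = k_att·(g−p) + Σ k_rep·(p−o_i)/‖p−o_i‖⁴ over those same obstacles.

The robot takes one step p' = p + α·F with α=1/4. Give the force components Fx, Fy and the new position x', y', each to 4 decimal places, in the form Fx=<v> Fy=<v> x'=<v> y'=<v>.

Fx=-1.1938 Fy=-0.7163 x'=-7.2984 y'=7.8209

F_att = 1/4·(g−p) = 1/4·(-5,-3) = (-1.2500,-0.7500)
o1: d²=34 ≤ ρ²=46; F_rep = 13·(5,3)/34² = (0.0562,0.0337)
F = F_att + ΣF_rep = (-1.1938,-0.7163)
p' = p + 1/4·F = (-7.2984,7.8209)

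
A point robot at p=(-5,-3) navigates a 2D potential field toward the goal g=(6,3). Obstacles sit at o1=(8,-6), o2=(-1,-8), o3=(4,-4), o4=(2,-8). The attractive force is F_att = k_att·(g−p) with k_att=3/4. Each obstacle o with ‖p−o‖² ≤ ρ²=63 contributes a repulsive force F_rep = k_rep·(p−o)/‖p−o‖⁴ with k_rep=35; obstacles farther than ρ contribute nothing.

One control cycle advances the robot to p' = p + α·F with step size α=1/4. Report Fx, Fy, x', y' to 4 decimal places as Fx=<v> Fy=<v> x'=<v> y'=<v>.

F_att = 3/4·(g−p) = 3/4·(11,6) = (8.2500,4.5000)
o1: d²=178 > ρ²=63 → inactive
o2: d²=41 ≤ ρ²=63; F_rep = 35·(-4,5)/41² = (-0.0833,0.1041)
o3: d²=82 > ρ²=63 → inactive
o4: d²=74 > ρ²=63 → inactive
F = F_att + ΣF_rep = (8.1667,4.6041)
p' = p + 1/4·F = (-2.9583,-1.8490)

Fx=8.1667 Fy=4.6041 x'=-2.9583 y'=-1.8490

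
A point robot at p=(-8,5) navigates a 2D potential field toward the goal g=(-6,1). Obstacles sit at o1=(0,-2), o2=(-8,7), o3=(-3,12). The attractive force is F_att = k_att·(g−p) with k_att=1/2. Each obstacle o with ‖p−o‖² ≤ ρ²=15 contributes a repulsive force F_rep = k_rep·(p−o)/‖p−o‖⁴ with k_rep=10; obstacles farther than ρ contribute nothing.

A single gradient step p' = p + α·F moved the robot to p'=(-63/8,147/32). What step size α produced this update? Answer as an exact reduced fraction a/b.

F_att = 1/2·(g−p) = 1/2·(2,-4) = (1.0000,-2.0000)
o1: d²=113 > ρ²=15 → inactive
o2: d²=4 ≤ ρ²=15; F_rep = 10·(0,-2)/4² = (0.0000,-1.2500)
o3: d²=74 > ρ²=15 → inactive
F = F_att + ΣF_rep = (1.0000,-3.2500)
Δp = p'−p = (0.1250,-0.4062); α = Δx/Fx = (1/8) / (1) = 1/8
check: Δy/Fy = (-13/32) / (-13/4) = 1/8 ✓

α = 1/8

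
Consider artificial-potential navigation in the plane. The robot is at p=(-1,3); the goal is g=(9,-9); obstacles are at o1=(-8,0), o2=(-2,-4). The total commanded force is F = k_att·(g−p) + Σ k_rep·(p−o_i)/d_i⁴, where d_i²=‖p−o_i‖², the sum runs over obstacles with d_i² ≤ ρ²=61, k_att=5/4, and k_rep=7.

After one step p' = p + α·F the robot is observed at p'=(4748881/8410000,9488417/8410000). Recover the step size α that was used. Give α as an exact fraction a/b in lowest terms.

α = 1/8

F_att = 5/4·(g−p) = 5/4·(10,-12) = (12.5000,-15.0000)
o1: d²=58 ≤ ρ²=61; F_rep = 7·(7,3)/58² = (0.0146,0.0062)
o2: d²=50 ≤ ρ²=61; F_rep = 7·(1,7)/50² = (0.0028,0.0196)
F = F_att + ΣF_rep = (12.5174,-14.9742)
Δp = p'−p = (1.5647,-1.8718); α = Δx/Fx = (13158881/8410000) / (13158881/1051250) = 1/8
check: Δy/Fy = (-15741583/8410000) / (-15741583/1051250) = 1/8 ✓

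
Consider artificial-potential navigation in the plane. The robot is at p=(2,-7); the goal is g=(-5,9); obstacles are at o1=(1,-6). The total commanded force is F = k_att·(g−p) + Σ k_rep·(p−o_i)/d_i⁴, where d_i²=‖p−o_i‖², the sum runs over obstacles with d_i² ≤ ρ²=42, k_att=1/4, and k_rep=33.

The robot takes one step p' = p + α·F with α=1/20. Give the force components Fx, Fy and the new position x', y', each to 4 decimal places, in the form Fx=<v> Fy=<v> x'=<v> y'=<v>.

Fx=6.5000 Fy=-4.2500 x'=2.3250 y'=-7.2125

F_att = 1/4·(g−p) = 1/4·(-7,16) = (-1.7500,4.0000)
o1: d²=2 ≤ ρ²=42; F_rep = 33·(1,-1)/2² = (8.2500,-8.2500)
F = F_att + ΣF_rep = (6.5000,-4.2500)
p' = p + 1/20·F = (2.3250,-7.2125)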